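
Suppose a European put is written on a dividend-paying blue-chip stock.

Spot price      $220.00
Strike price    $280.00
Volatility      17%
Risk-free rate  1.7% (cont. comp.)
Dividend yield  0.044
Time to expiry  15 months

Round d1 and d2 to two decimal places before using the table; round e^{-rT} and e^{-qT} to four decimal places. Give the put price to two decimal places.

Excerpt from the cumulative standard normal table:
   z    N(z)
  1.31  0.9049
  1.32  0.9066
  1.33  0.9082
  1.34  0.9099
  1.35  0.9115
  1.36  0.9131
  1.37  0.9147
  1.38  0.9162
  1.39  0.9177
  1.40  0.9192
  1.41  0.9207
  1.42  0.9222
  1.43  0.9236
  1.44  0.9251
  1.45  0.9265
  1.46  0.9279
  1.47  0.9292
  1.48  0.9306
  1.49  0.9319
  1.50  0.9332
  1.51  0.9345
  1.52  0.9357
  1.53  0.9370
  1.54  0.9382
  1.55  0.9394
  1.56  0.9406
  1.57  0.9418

$67.38

σ√T = 0.17·√1.25 = 0.1901
d₁ = [ln(220/280) + (0.017 − 0.044 + 0.17²/2)·1.25] / 0.1901 = [-0.2412 − 0.0157] / 0.1901 = -1.3514 which rounds to -1.35
d₂ = d₁ − σ√T = -1.3514 − 0.1901 = -1.5414 which rounds to -1.54
e^(−qT) = e^(−0.044·1.25) = 0.9465;  e^(−rT) = e^(−0.017·1.25) = 0.9790
P = 280·0.9790·N(1.54) − 220·0.9465·N(1.35) = 280·0.9790·0.9382 − 220·0.9465·0.9115 = 257.1794 − 189.8016 = 67.3777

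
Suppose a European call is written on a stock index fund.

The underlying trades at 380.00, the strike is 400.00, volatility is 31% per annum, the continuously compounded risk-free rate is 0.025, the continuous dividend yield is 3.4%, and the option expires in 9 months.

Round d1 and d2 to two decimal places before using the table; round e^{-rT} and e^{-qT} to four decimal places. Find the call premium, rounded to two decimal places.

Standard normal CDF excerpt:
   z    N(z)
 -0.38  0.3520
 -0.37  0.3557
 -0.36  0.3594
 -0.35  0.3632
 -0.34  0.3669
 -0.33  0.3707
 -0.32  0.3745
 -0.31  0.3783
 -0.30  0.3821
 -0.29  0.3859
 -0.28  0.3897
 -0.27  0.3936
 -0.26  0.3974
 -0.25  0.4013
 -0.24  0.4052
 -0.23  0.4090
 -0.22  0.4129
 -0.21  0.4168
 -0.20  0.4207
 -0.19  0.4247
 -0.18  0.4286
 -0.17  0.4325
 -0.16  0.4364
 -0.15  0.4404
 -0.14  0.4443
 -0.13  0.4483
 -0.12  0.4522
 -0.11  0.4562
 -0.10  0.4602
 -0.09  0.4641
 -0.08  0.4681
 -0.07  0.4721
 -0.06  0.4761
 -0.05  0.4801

30.82

σ√T = 0.31 × 0.8660 = 0.2685
ln(S/K) + (r − q + σ²/2)T = ln(380/400) + (0.025 − 0.034 + 0.31²/2)·0.75 = -0.0513 + 0.0293 = -0.0220
d₁ = -0.0220 / 0.2685 = -0.0820 which rounds to -0.08
d₂ = d₁ − σ√T = -0.0820 − 0.2685 = -0.3504 which rounds to -0.35
exp(−qT) = exp(−0.034·0.75) = 0.9748;  exp(−rT) = exp(−0.025·0.75) = 0.9814
C = 380·0.9748·N(-0.08) − 400·0.9814·N(-0.35) = 380·0.9748·0.4681 − 400·0.9814·0.3632 = 173.3955 − 142.5778 = 30.8177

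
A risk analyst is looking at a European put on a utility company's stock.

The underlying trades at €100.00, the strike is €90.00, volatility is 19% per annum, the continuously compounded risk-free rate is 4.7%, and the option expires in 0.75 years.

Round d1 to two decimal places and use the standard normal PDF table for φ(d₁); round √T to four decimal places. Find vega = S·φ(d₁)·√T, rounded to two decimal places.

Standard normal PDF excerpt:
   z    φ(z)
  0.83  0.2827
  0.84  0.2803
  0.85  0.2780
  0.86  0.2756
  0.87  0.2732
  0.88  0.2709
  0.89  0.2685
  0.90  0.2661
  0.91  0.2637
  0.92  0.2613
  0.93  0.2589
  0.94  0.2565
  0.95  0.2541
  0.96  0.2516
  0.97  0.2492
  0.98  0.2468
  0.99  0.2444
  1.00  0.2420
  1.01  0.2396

σ√T = 0.19·√0.75 = 0.1645
d₁ = [ln(100/90) + (0.047 + 0.19²/2)·0.75] / 0.1645 = [0.1054 + 0.0488] / 0.1645 = 0.9368 → 0.94
√T = √0.75 = 0.8660
φ(d₁) = φ(0.94) = 0.2565
vega = S·φ(d₁)·√T = 100·0.2565·0.8660 = 22.2129
(The call has the same vega.)

22.21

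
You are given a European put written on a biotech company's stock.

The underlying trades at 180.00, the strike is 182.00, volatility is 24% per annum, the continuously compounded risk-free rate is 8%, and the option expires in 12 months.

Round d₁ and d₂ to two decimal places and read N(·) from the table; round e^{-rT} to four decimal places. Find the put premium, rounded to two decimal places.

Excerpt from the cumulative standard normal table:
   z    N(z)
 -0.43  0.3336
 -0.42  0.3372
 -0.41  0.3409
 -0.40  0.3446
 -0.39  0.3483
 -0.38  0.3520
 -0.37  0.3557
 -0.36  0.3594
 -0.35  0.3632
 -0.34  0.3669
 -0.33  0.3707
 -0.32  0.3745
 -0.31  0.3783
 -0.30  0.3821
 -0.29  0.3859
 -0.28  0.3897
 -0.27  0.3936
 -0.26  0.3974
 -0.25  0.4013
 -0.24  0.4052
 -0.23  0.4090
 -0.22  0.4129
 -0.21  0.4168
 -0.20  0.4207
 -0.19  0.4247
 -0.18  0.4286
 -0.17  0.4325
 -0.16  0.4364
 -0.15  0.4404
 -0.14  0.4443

11.30

T = 1;  σ√T = 0.2400
ln(S/K) + (r + σ²/2)T = ln(180/182) + (0.08 + 0.24²/2)·1 = -0.0110 + 0.1088 = 0.0978
d₁ = 0.0978 / 0.2400 = 0.4073 ≈ 0.41
d₂ = d₁ − σ√T = 0.4073 − 0.2400 = 0.1673 ≈ 0.17
e^(−rT) = e^(−0.08·1) = 0.9231
P = 182·0.9231·N(-0.17) − 180·N(-0.41) = 182·0.9231·0.4325 − 180·0.3409 = 72.6618 − 61.3620 = 11.2998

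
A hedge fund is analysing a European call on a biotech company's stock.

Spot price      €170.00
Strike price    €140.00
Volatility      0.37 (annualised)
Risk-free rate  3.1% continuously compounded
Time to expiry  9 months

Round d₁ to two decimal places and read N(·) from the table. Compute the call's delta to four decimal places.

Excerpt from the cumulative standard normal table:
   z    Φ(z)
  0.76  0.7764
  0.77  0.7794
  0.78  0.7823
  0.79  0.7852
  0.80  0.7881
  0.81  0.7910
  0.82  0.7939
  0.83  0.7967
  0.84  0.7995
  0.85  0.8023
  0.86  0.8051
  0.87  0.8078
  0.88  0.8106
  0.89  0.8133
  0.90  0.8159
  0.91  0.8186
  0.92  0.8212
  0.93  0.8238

0.7995

T = 0.75;  σ√T = 0.3204
ln(S/K) + (r + σ²/2)T = ln(170/140) + (0.031 + 0.37²/2)·0.75 = 0.1942 + 0.0746 = 0.2687
d₁ = 0.2687 / 0.3204 = 0.8387 → 0.84
N(d₁) = N(0.84) = 0.7995
Δ_call = N(d₁) = 0.7995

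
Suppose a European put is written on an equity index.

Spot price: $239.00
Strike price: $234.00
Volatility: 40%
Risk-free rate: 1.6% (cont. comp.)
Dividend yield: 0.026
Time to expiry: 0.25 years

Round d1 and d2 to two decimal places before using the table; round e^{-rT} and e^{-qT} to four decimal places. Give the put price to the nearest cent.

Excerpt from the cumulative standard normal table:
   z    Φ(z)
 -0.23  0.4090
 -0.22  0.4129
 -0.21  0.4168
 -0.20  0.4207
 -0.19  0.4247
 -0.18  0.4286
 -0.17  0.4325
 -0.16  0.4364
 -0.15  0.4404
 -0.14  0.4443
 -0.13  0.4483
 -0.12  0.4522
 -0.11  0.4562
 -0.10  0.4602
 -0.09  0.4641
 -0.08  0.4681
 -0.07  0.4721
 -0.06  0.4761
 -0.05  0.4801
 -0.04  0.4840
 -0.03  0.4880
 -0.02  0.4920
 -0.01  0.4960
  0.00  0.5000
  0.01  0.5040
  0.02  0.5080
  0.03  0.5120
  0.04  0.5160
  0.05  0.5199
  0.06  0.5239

$16.62

T = 0.25;  σ√T = 0.2000
d₁ = [ln(239/234) + (0.016 − 0.026 + ½·0.4²)·0.25] / (σ√T) = (0.0211 + 0.0175) / 0.2000 = 0.1932 ≈ 0.19
d₂ = 0.1932 − 0.2000 = -0.0068 ≈ -0.01
e^(−qT) = e^(−0.026·0.25) = 0.9935;  e^(−rT) = e^(−0.016·0.25) = 0.9960
N(−d₂) = N(0.01) = 0.5040;  N(−d₁) = N(-0.19) = 0.4247
P = 234·0.9960·0.5040 − 239·0.9935·0.4247 = 117.4643 − 100.8435 = 16.6207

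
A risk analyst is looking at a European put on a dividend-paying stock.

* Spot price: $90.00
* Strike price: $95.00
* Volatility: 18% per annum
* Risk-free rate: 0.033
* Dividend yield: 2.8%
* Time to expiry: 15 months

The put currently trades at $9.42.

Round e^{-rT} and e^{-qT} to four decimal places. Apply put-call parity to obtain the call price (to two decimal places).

e^(−qT) = e^(−0.028·1.25) = 0.9656;  e^(−rT) = e^(−0.033·1.25) = 0.9596
Put-call parity: C − P = S·e^(−qT) − K·e^(−rT) = 90·0.9656 − 95·0.9596 = 86.9040 − 91.1620 = -4.2580
C = P + (C − P) = 9.42 + (-4.2580) = 5.1620

$5.16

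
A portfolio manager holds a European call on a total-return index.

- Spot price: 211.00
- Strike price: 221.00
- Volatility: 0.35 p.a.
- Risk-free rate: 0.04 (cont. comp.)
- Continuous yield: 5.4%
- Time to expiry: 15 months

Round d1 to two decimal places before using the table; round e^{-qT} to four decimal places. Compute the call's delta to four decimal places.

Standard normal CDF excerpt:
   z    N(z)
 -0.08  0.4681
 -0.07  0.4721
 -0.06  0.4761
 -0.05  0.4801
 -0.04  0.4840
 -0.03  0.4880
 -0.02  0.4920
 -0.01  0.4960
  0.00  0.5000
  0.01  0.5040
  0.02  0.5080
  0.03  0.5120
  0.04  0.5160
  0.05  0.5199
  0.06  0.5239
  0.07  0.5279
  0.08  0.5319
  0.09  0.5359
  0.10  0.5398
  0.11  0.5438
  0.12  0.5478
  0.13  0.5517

σ√T = 0.35 × 1.1180 = 0.3913
d₁ = [ln(211/221) + (0.04 − 0.054 + 0.35²/2)·1.25] / 0.3913 = [-0.0463 + 0.0591] / 0.3913 = 0.0326 which rounds to 0.03
N(d₁) = N(0.03) = 0.5120
Δ_call = e^(−qT)·N(d₁) = 0.9347·0.5120 = 0.4786

0.4786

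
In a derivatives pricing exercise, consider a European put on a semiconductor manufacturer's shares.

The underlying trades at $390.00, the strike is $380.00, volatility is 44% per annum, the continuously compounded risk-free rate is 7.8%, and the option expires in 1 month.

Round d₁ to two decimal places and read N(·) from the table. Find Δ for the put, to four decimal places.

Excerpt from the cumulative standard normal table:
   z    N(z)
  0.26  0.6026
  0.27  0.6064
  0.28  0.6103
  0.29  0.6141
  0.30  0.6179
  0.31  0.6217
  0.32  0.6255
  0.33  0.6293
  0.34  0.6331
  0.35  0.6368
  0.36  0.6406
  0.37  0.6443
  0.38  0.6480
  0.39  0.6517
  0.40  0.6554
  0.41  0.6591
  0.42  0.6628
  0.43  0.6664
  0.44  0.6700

σ√T = 0.44·√0.08333 = 0.1270
ln(S/K) + (r + σ²/2)T = ln(390/380) + (0.078 + 0.44²/2)·0.08333 = 0.0260 + 0.0146 = 0.0405
d₁ = 0.0405 / 0.1270 = 0.3192 ⇒ 0.32
N(d₁) = N(0.32) = 0.6255
Δ_put = N(d₁) − 1 = 0.6255 − 1 = -0.3745

-0.3745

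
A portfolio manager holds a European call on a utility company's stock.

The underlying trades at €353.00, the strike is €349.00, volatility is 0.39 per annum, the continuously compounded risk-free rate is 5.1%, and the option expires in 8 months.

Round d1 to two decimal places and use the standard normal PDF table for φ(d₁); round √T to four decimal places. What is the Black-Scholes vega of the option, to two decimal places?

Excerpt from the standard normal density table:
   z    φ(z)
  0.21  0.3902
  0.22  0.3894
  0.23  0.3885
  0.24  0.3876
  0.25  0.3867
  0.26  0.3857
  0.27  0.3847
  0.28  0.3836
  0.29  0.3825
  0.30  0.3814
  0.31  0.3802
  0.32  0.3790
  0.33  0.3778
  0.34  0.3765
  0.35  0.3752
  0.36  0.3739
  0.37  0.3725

109.93

T = 0.6667;  σ√T = 0.3184
d₁ = [ln(353/349) + (0.051 + 0.39²/2)·0.6667] / 0.3184 = [0.0114 + 0.0847] / 0.3184 = 0.3018 → 0.30
√T = √0.6667 = 0.8165
φ(d₁) = φ(0.30) = 0.3814
vega = S·φ(d₁)·√T = 353·0.3814·0.8165 = 109.9288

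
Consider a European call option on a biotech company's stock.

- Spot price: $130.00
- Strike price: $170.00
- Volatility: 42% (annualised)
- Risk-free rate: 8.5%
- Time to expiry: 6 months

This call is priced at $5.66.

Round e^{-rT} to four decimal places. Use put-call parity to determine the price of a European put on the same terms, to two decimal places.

exp(−rT) = exp(−0.085·0.5) = 0.9584
Put-call parity: C − P = S − K·e^(−rT) = 130 − 170·0.9584 = 130 − 162.9280 = -32.9280
P = C − (C − P) = 5.66 − (-32.9280) = 38.5880

$38.59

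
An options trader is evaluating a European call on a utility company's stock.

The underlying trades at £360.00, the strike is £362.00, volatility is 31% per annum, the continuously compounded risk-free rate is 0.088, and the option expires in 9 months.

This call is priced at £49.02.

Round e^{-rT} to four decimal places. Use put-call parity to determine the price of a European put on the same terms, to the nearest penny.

£27.89

exp(−rT) = exp(−0.088·0.75) = 0.9361
Put-call parity: C − P = S − K·e^(−rT) = 360 − 362·0.9361 = 360 − 338.8682 = 21.1318
P = C − (C − P) = 49.02 − (21.1318) = 27.8882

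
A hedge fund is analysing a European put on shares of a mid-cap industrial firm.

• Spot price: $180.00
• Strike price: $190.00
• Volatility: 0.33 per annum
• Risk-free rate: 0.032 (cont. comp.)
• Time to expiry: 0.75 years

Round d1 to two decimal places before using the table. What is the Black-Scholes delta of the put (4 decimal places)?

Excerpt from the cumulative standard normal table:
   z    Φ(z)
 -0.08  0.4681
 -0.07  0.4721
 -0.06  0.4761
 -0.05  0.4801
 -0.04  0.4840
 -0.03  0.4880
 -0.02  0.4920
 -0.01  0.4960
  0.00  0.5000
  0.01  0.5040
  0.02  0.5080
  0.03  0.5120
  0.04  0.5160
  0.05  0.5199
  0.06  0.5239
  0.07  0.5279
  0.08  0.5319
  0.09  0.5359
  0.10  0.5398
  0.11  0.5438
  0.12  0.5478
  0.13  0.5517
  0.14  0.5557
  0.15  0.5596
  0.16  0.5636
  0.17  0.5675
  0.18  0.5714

T = 0.75;  σ√T = 0.2858
d₁ = [ln(180/190) + (0.032 + ½·0.33²)·0.75] / (σ√T) = (-0.0541 + 0.0648) / 0.2858 = 0.0377 which rounds to 0.04
N(d₁) = N(0.04) = 0.5160
Δ_put = N(d₁) − 1 = 0.5160 − 1 = -0.4840

-0.4840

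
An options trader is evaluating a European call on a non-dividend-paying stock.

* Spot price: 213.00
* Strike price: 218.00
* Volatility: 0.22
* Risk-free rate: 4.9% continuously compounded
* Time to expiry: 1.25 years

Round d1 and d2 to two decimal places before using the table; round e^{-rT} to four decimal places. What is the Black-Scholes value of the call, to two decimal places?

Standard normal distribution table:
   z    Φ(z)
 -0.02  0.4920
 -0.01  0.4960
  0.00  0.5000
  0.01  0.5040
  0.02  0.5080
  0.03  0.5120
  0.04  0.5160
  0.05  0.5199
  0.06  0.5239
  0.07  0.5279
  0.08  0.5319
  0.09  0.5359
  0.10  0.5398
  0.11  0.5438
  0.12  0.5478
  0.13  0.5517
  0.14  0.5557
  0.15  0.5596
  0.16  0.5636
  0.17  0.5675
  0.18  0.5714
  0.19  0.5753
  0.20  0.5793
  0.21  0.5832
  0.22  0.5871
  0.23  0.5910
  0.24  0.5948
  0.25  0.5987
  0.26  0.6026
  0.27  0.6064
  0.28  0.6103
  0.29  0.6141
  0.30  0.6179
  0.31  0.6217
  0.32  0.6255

T = 1.25;  σ√T = 0.2460
d₁ = [ln(213/218) + (0.049 + 0.22²/2)·1.25] / 0.2460 = [-0.0232 + 0.0915] / 0.2460 = 0.2777 ≈ 0.28
d₂ = d₁ − σ√T = 0.2777 − 0.2460 = 0.0317 ≈ 0.03
e^(−rT) = e^(−0.049·1.25) = 0.9406
C = 213·N(0.28) − 218·0.9406·N(0.03) = 213·0.6103 − 218·0.9406·0.5120 = 129.9939 − 104.9860 = 25.0079

25.01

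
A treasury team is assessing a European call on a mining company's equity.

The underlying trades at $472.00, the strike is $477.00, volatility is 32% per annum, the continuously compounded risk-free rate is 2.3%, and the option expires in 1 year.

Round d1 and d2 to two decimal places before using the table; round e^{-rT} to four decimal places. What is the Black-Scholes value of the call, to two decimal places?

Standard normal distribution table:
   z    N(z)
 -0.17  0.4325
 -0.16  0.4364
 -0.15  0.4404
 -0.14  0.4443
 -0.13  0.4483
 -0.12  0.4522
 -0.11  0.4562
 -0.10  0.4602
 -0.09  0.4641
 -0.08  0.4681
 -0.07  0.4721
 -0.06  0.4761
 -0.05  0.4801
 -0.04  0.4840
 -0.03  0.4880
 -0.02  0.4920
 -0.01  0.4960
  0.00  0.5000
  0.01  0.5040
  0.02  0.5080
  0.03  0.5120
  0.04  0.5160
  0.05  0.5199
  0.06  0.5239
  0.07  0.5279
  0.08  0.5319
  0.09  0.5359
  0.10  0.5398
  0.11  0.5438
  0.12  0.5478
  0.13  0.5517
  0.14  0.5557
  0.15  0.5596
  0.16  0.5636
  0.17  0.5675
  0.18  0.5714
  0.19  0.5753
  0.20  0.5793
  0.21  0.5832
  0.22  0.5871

$62.63

σ√T = 0.32·√1 = 0.3200
d₁ = [ln(472/477) + (0.023 + 0.32²/2)·1] / 0.3200 = [-0.0105 + 0.0742] / 0.3200 = 0.1989 ≈ 0.20
d₂ = d₁ − σ√T = 0.1989 − 0.3200 = -0.1211 ≈ -0.12
exp(−rT) = exp(−0.023·1) = 0.9773
N(d₁) = N(0.20) = 0.5793;  N(d₂) = N(-0.12) = 0.4522
C = 472·0.5793 − 477·0.9773·0.4522 = 273.4296 − 210.8030 = 62.6266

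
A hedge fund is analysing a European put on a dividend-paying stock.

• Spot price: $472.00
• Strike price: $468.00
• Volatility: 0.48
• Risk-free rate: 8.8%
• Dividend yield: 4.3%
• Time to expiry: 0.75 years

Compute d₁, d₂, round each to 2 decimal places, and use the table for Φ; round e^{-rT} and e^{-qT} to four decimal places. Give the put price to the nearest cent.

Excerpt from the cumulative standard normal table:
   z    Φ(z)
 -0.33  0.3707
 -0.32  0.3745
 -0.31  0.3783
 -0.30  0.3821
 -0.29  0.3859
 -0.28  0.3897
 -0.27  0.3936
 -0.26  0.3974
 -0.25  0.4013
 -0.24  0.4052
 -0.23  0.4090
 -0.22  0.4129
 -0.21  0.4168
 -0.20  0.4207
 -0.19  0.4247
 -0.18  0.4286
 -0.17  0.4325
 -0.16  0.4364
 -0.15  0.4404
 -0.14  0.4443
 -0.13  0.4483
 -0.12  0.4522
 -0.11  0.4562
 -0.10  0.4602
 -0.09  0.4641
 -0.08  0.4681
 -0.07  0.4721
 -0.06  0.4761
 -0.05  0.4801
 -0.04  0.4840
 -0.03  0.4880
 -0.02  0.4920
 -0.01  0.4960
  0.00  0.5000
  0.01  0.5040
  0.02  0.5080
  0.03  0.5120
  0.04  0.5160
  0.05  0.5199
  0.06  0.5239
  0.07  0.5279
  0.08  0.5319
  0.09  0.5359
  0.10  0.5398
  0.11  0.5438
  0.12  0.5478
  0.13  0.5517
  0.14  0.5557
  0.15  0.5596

σ√T = 0.48 × 0.8660 = 0.4157
d₁ = [ln(472/468) + (0.088 − 0.043 + ½·0.48²)·0.75] / (σ√T) = (0.0085 + 0.1202) / 0.4157 = 0.3095 ≈ 0.31
d₂ = 0.3095 − 0.4157 = -0.1062 ≈ -0.11
e^(−qT) = e^(−0.043·0.75) = 0.9683;  e^(−rT) = e^(−0.088·0.75) = 0.9361
N(−d₂) = N(0.11) = 0.5438;  N(−d₁) = N(-0.31) = 0.3783
P = 468·0.9361·0.5438 − 472·0.9683·0.3783 = 238.2360 − 172.8973 = 65.3386

$65.34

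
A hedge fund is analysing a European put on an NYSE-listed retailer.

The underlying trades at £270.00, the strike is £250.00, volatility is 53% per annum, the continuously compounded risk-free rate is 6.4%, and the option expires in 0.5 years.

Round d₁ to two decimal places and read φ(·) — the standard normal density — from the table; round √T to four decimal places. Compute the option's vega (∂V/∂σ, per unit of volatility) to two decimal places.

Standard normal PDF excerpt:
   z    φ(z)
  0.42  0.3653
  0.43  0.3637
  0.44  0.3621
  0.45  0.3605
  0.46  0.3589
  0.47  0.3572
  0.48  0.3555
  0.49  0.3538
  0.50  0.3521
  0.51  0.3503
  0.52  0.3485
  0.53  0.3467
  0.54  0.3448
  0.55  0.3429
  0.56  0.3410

σ√T = 0.53 × 0.7071 = 0.3748
d₁ = [ln(270/250) + (0.064 + 0.53²/2)·0.5] / 0.3748 = [0.0770 + 0.1022] / 0.3748 = 0.4781 → 0.48
√T = √0.5 = 0.7071
φ(d₁) = φ(0.48) = 0.3555
vega = S·φ(d₁)·√T = 270·0.3555·0.7071 = 67.8710
(Vega is the same for a European call and put with the same parameters.)

67.87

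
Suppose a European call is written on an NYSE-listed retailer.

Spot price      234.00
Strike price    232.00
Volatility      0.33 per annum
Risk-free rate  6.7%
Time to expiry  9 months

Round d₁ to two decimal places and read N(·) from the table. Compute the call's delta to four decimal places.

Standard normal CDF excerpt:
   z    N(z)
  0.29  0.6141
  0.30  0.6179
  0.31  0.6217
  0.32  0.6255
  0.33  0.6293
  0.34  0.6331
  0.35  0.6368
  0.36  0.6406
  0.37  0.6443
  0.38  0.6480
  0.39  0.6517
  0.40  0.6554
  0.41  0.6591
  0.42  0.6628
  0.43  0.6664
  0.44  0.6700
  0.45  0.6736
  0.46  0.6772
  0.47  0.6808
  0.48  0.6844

0.6368

σ√T = 0.33·√0.75 = 0.2858
ln(S/K) + (r + σ²/2)T = ln(234/232) + (0.067 + 0.33²/2)·0.75 = 0.0086 + 0.0911 = 0.0997
d₁ = 0.0997 / 0.2858 = 0.3488 ≈ 0.35
N(d₁) = N(0.35) = 0.6368
Δ_call = N(d₁) = 0.6368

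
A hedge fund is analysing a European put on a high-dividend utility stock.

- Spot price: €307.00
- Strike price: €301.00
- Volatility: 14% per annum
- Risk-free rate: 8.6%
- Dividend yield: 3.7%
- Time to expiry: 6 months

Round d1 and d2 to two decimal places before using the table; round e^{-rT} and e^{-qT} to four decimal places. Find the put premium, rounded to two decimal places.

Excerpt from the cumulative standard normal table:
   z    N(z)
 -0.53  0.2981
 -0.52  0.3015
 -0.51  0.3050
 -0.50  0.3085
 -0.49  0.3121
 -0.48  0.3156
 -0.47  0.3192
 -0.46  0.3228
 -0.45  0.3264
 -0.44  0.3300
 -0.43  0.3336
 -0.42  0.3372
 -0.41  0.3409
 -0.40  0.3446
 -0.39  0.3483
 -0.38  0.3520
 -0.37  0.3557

σ√T = 0.14 × 0.7071 = 0.0990
ln(S/K) + (r − q + σ²/2)T = ln(307/301) + (0.086 − 0.037 + 0.14²/2)·0.5 = 0.0197 + 0.0294 = 0.0491
d₁ = 0.0491 / 0.0990 = 0.4964 → 0.50
d₂ = d₁ − σ√T = 0.4964 − 0.0990 = 0.3974 → 0.40
e^(−qT) = e^(−0.037·0.5) = 0.9817;  e^(−rT) = e^(−0.086·0.5) = 0.9579
N(−d₂) = N(-0.40) = 0.3446;  N(−d₁) = N(-0.50) = 0.3085
P = 301·0.9579·0.3446 − 307·0.9817·0.3085 = 99.3578 − 92.9763 = 6.3815

€6.38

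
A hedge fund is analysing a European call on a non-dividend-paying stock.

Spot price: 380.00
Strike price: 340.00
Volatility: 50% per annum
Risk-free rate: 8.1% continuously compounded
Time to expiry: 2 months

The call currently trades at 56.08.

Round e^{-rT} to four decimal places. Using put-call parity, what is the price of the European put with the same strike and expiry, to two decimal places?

exp(−rT) = exp(−0.081·0.1667) = 0.9866
Put-call parity: C − P = S − K·e^(−rT) = 380 − 340·0.9866 = 380 − 335.4440 = 44.5560
P = C − (C − P) = 56.08 − (44.5560) = 11.5240

11.52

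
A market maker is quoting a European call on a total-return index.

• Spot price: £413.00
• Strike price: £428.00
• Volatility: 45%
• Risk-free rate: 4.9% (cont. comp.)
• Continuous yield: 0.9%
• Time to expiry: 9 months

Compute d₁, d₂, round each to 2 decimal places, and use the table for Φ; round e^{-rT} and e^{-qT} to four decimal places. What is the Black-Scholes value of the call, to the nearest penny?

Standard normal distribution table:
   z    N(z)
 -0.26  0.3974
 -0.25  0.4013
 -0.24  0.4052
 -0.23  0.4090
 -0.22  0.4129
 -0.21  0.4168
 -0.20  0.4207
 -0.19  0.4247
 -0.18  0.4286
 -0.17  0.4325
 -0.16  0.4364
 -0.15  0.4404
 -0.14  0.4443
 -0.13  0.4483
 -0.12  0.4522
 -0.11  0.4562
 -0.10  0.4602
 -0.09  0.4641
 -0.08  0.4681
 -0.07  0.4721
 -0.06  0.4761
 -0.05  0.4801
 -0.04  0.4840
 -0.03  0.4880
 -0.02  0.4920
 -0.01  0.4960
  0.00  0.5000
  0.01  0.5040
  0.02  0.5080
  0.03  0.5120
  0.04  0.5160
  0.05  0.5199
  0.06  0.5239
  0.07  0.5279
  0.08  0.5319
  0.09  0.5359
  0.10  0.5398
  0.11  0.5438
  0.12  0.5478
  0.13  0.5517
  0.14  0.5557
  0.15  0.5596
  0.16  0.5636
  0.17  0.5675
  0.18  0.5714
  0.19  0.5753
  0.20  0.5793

σ√T = 0.45 × 0.8660 = 0.3897
d₁ = [ln(413/428) + (0.049 − 0.009 + 0.45²/2)·0.75] / 0.3897 = [-0.0357 + 0.1059] / 0.3897 = 0.1803 ⇒ 0.18
d₂ = d₁ − σ√T = 0.1803 − 0.3897 = -0.2094 ⇒ -0.21
e^(−qT) = e^(−0.009·0.75) = 0.9933;  e^(−rT) = e^(−0.049·0.75) = 0.9639
C = 413·0.9933·N(0.18) − 428·0.9639·N(-0.21) = 413·0.9933·0.5714 − 428·0.9639·0.4168 = 234.4071 − 171.9505 = 62.4566

£62.46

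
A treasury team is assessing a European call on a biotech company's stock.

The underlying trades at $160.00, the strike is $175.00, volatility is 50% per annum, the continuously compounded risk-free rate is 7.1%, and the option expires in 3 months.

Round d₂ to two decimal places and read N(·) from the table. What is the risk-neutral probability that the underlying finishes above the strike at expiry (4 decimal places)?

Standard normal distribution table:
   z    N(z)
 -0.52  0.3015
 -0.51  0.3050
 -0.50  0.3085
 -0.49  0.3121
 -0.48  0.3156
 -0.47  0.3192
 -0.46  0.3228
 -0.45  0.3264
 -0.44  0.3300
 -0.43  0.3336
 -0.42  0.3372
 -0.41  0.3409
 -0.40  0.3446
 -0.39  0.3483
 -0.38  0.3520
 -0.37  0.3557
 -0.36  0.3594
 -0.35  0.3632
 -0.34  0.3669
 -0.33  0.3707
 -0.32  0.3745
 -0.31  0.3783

0.3409

σ√T = 0.5 × 0.5000 = 0.2500
d₁ = [ln(160/175) + (0.071 + 0.5²/2)·0.25] / 0.2500 = [-0.0896 + 0.0490] / 0.2500 = -0.1624 which rounds to -0.16
d₂ = d₁ − σ√T = -0.1624 − 0.2500 = -0.4124 which rounds to -0.41
Risk-neutral Pr[S_T > K] = N(d₂) = N(-0.41) = 0.3409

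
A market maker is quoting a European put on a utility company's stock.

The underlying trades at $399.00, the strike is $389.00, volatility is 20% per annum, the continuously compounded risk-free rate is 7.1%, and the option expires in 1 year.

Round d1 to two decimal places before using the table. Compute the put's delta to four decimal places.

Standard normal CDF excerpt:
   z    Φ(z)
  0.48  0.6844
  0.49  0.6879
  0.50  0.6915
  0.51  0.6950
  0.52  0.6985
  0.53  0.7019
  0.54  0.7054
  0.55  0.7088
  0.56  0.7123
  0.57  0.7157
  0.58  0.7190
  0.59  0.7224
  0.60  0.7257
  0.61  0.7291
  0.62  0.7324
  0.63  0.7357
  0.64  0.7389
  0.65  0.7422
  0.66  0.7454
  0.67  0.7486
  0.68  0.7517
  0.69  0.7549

σ√T = 0.2 × 1.0000 = 0.2000
d₁ = [ln(399/389) + (0.071 + 0.2²/2)·1] / 0.2000 = [0.0254 + 0.0910] / 0.2000 = 0.5819 → 0.58
N(d₁) = N(0.58) = 0.7190
Δ_put = N(d₁) − 1 = 0.7190 − 1 = -0.2810

-0.2810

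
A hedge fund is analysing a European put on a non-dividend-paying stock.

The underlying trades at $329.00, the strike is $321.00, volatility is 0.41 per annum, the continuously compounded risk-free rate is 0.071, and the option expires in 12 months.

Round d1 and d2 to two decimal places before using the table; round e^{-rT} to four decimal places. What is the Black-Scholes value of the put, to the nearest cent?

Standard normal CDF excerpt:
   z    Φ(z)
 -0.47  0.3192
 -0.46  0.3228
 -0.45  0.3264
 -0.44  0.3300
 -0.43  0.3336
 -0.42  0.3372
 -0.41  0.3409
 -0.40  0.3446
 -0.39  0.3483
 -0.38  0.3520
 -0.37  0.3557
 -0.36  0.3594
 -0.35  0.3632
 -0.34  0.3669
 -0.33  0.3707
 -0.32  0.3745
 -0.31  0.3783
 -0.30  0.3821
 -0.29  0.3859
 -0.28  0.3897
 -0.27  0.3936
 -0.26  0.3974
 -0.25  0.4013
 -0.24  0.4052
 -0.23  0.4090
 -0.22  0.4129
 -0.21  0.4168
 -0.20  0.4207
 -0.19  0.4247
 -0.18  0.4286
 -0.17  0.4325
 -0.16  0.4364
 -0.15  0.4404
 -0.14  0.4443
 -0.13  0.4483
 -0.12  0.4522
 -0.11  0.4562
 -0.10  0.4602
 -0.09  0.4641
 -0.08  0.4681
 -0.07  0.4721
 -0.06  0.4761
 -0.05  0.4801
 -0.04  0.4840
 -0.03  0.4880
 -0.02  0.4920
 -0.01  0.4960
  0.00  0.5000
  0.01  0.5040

$37.35

T = 1;  σ√T = 0.4100
d₁ = [ln(329/321) + (0.071 + 0.41²/2)·1] / 0.4100 = [0.0246 + 0.1550] / 0.4100 = 0.4382 → 0.44
d₂ = d₁ − σ√T = 0.4382 − 0.4100 = 0.0282 → 0.03
exp(−rT) = exp(−0.071·1) = 0.9315
N(−d₂) = N(-0.03) = 0.4880;  N(−d₁) = N(-0.44) = 0.3300
P = 321·0.9315·0.4880 − 329·0.3300 = 145.9176 − 108.5700 = 37.3476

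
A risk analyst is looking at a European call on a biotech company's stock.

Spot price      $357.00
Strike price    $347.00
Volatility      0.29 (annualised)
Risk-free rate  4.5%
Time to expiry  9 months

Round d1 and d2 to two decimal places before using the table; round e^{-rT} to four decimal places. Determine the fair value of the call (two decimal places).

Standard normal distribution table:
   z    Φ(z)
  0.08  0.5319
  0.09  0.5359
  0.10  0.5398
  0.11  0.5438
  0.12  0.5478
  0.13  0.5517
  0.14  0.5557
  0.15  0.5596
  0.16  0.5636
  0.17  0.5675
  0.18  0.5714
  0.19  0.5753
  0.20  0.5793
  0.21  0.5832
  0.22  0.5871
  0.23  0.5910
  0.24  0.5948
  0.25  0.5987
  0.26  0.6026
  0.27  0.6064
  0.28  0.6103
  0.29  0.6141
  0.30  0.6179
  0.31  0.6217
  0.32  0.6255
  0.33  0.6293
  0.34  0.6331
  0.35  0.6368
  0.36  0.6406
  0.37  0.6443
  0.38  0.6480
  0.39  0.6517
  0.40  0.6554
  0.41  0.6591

σ√T = 0.29·√0.75 = 0.2511
d₁ = [ln(357/347) + (0.045 + ½·0.29²)·0.75] / (σ√T) = (0.0284 + 0.0653) / 0.2511 = 0.3731 which rounds to 0.37
d₂ = 0.3731 − 0.2511 = 0.1219 which rounds to 0.12
exp(−rT) = exp(−0.045·0.75) = 0.9668
C = 357·N(0.37) − 347·0.9668·N(0.12) = 357·0.6443 − 347·0.9668·0.5478 = 230.0151 − 183.7757 = 46.2394

$46.24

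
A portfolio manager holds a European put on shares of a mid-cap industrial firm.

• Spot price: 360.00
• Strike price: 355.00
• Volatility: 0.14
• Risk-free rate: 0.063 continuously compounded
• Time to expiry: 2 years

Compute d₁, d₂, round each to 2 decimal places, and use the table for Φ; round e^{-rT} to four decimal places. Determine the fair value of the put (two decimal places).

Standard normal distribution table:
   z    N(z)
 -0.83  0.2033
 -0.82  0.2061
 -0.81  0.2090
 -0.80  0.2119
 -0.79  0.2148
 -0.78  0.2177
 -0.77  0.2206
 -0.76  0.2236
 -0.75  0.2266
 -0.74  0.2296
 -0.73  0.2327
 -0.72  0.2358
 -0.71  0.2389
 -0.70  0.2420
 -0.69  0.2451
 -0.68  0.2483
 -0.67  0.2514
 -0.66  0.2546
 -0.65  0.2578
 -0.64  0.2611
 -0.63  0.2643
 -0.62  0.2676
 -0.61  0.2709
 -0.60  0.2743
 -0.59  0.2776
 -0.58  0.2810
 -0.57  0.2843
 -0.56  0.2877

9.54

σ√T = 0.14·√2 = 0.1980
d₁ = [ln(360/355) + (0.063 + ½·0.14²)·2] / (σ√T) = (0.0140 + 0.1456) / 0.1980 = 0.8060 → 0.81
d₂ = 0.8060 − 0.1980 = 0.6080 → 0.61
exp(−rT) = exp(−0.063·2) = 0.8816
N(−d₂) = N(-0.61) = 0.2709;  N(−d₁) = N(-0.81) = 0.2090
P = 355·0.8816·0.2709 − 360·0.2090 = 84.7830 − 75.2400 = 9.5430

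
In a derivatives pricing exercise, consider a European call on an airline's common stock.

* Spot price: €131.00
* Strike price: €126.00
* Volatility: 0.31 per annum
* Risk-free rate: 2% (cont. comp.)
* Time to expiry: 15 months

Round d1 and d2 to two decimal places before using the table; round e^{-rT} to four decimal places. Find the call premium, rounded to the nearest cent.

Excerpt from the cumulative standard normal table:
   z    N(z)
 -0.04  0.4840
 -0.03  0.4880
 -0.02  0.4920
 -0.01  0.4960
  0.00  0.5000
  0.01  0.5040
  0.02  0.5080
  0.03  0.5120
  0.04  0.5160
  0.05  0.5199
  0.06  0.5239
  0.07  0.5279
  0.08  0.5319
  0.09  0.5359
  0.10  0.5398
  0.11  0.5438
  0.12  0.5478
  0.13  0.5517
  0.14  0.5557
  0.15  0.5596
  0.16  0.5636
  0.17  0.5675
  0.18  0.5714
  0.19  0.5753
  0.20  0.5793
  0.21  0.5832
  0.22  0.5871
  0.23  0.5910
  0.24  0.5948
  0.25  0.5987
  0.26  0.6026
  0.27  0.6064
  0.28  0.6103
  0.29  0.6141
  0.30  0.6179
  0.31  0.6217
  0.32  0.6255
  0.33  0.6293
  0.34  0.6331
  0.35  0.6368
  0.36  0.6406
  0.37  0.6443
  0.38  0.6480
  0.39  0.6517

σ√T = 0.31·√1.25 = 0.3466
d₁ = [ln(131/126) + (0.02 + 0.31²/2)·1.25] / 0.3466 = [0.0389 + 0.0851] / 0.3466 = 0.3577 → 0.36
d₂ = d₁ − σ√T = 0.3577 − 0.3466 = 0.0111 → 0.01
exp(−rT) = exp(−0.02·1.25) = 0.9753
N(d₁) = N(0.36) = 0.6406;  N(d₂) = N(0.01) = 0.5040
C = 131·0.6406 − 126·0.9753·0.5040 = 83.9186 − 61.9355 = 21.9831

€21.98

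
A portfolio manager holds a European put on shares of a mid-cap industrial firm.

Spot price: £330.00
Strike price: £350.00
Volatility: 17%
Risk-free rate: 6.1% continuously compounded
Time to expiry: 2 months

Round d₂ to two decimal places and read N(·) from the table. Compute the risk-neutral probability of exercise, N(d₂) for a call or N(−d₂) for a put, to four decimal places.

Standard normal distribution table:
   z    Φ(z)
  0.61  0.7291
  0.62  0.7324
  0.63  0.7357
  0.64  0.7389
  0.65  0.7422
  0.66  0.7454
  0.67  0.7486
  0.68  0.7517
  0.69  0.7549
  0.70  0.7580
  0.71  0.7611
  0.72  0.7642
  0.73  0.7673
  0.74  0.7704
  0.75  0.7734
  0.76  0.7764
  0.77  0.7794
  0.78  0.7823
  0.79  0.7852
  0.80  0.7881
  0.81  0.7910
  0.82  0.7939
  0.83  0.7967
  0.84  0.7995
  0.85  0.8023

0.7704

σ√T = 0.17·√0.1667 = 0.0694
d₁ = [ln(330/350) + (0.061 + 0.17²/2)·0.1667] / 0.0694 = [-0.0588 + 0.0126] / 0.0694 = -0.6666 ≈ -0.67
d₂ = d₁ − σ√T = -0.6666 − 0.0694 = -0.7360 ≈ -0.74
Pr(exercise) under Q = N(−d₂) = N(0.74) = 0.7704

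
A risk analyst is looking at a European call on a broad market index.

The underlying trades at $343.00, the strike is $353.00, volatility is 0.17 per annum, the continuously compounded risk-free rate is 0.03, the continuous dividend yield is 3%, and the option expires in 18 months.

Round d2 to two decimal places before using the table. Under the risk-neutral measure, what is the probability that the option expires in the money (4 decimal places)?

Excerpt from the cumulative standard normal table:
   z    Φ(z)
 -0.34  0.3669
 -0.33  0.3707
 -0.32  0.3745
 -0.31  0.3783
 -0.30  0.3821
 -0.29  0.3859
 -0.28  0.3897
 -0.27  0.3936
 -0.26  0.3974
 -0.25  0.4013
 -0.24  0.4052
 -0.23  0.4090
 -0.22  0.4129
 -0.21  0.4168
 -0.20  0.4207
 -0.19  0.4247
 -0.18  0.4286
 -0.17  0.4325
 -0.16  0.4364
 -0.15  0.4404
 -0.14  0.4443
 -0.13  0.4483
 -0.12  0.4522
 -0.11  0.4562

0.4052

T = 1.5;  σ√T = 0.2082
ln(S/K) + (r − q + σ²/2)T = ln(343/353) + (0.03 − 0.03 + 0.17²/2)·1.5 = -0.0287 + 0.0217 = -0.0071
d₁ = -0.0071 / 0.2082 = -0.0339 → -0.03
d₂ = d₁ − σ√T = -0.0339 − 0.2082 = -0.2421 → -0.24
Risk-neutral Pr[S_T > K] = N(d₂) = N(-0.24) = 0.4052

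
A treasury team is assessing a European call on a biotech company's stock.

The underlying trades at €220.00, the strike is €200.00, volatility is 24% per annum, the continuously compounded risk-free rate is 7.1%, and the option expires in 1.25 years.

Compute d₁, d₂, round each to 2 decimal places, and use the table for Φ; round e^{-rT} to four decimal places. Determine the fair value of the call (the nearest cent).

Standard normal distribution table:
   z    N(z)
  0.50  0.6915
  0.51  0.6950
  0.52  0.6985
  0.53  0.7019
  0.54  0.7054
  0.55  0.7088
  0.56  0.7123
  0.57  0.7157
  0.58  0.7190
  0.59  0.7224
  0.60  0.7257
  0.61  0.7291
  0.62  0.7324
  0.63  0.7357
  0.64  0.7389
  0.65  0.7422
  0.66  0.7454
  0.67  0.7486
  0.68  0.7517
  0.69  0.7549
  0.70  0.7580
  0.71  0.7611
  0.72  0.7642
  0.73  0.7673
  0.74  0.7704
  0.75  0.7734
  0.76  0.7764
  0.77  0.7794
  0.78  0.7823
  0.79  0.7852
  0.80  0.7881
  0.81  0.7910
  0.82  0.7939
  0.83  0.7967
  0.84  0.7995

€44.93

σ√T = 0.24·√1.25 = 0.2683
d₁ = [ln(220/200) + (0.071 + 0.24²/2)·1.25] / 0.2683 = [0.0953 + 0.1247] / 0.2683 = 0.8201 → 0.82
d₂ = d₁ − σ√T = 0.8201 − 0.2683 = 0.5518 → 0.55
e^(−rT) = e^(−0.071·1.25) = 0.9151
N(d₁) = N(0.82) = 0.7939;  N(d₂) = N(0.55) = 0.7088
C = 220·0.7939 − 200·0.9151·0.7088 = 174.6580 − 129.7246 = 44.9334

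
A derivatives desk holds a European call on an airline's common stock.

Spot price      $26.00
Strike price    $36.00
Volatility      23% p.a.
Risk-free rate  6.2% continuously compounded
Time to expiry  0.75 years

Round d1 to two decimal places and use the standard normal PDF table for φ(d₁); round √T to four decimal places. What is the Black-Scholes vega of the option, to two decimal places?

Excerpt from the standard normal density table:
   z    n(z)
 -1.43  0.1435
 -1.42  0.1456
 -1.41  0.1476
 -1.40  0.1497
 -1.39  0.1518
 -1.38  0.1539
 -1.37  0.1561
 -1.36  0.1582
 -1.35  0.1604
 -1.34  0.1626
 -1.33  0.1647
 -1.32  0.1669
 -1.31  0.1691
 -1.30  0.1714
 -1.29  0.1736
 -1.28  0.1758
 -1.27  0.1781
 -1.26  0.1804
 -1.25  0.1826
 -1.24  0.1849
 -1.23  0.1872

3.86

σ√T = 0.23·√0.75 = 0.1992
ln(S/K) + (r + σ²/2)T = ln(26/36) + (0.062 + 0.23²/2)·0.75 = -0.3254 + 0.0663 = -0.2591
d₁ = -0.2591 / 0.1992 = -1.3007 → -1.30
√T = √0.75 = 0.8660
φ(d₁) = φ(-1.30) = 0.1714
vega = S·φ(d₁)·√T = 26·0.1714·0.8660 = 3.8592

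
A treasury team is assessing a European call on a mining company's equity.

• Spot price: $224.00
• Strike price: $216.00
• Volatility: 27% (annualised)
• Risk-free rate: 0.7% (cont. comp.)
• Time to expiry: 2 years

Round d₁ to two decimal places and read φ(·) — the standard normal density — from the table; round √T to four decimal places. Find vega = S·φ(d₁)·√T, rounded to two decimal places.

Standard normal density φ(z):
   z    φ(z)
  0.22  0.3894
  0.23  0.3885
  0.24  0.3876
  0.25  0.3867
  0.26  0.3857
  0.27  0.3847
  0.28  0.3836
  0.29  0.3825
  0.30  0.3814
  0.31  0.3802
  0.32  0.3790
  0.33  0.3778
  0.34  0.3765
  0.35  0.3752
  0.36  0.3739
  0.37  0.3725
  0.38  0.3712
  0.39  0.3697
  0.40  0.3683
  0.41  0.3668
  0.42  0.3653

120.06

σ√T = 0.27 × 1.4142 = 0.3818
ln(S/K) + (r + σ²/2)T = ln(224/216) + (0.007 + 0.27²/2)·2 = 0.0364 + 0.0869 = 0.1233
d₁ = 0.1233 / 0.3818 = 0.3228 → 0.32
√T = √2 = 1.4142
φ(d₁) = φ(0.32) = 0.3790
vega = S·φ(d₁)·√T = 224·0.3790·1.4142 = 120.0599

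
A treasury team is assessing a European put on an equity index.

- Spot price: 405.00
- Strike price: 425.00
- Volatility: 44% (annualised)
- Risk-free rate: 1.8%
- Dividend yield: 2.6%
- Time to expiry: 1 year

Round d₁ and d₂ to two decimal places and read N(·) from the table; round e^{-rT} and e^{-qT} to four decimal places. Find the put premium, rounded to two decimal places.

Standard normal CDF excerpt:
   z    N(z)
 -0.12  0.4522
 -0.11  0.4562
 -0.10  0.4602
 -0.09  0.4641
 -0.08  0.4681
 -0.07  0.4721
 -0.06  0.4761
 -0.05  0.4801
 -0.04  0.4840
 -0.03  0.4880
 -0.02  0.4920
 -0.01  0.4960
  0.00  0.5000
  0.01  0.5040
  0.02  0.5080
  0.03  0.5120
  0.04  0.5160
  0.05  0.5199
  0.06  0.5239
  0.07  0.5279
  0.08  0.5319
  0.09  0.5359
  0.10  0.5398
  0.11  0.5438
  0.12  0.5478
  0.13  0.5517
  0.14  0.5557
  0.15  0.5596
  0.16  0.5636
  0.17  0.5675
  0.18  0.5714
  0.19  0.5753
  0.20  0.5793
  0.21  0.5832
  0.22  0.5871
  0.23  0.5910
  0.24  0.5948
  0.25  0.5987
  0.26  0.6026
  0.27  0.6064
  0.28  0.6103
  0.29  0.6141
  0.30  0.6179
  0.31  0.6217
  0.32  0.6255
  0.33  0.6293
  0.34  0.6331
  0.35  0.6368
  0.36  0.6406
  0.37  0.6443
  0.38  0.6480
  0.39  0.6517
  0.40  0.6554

T = 1;  σ√T = 0.4400
d₁ = [ln(405/425) + (0.018 − 0.026 + 0.44²/2)·1] / 0.4400 = [-0.0482 + 0.0888] / 0.4400 = 0.0923 → 0.09
d₂ = d₁ − σ√T = 0.0923 − 0.4400 = -0.3477 → -0.35
e^(−qT) = e^(−0.026·1) = 0.9743;  e^(−rT) = e^(−0.018·1) = 0.9822
N(−d₂) = N(0.35) = 0.6368;  N(−d₁) = N(-0.09) = 0.4641
P = 425·0.9822·0.6368 − 405·0.9743·0.4641 = 265.8226 − 183.1299 = 82.6927

82.69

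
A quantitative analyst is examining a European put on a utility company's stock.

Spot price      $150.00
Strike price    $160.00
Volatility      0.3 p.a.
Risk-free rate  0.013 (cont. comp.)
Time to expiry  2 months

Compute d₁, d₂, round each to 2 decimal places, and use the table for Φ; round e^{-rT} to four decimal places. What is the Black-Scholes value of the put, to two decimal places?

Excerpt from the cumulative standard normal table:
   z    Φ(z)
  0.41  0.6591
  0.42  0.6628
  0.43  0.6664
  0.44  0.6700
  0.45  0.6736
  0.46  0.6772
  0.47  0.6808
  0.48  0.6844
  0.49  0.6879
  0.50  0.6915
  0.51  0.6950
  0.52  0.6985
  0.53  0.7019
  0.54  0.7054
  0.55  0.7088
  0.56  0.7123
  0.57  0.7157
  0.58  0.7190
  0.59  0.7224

σ√T = 0.3 × 0.4082 = 0.1225
ln(S/K) + (r + σ²/2)T = ln(150/160) + (0.013 + 0.3²/2)·0.1667 = -0.0645 + 0.0097 = -0.0549
d₁ = -0.0549 / 0.1225 = -0.4480 ≈ -0.45
d₂ = d₁ − σ√T = -0.4480 − 0.1225 = -0.5705 ≈ -0.57
exp(−rT) = exp(−0.013·0.1667) = 0.9978
P = 160·0.9978·N(0.57) − 150·N(0.45) = 160·0.9978·0.7157 − 150·0.6736 = 114.2601 − 101.0400 = 13.2201

$13.22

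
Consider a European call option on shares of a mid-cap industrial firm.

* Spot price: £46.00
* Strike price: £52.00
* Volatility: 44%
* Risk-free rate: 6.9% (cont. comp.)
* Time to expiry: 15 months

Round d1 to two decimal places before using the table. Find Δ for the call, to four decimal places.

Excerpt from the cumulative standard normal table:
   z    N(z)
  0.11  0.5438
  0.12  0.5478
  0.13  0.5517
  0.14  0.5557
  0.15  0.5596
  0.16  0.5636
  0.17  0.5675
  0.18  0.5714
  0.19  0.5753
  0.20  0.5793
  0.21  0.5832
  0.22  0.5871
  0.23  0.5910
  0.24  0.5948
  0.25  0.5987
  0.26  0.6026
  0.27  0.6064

σ√T = 0.44·√1.25 = 0.4919
d₁ = [ln(46/52) + (0.069 + 0.44²/2)·1.25] / 0.4919 = [-0.1226 + 0.2072] / 0.4919 = 0.1721 → 0.17
N(d₁) = N(0.17) = 0.5675
Δ_call = N(d₁) = 0.5675

0.5675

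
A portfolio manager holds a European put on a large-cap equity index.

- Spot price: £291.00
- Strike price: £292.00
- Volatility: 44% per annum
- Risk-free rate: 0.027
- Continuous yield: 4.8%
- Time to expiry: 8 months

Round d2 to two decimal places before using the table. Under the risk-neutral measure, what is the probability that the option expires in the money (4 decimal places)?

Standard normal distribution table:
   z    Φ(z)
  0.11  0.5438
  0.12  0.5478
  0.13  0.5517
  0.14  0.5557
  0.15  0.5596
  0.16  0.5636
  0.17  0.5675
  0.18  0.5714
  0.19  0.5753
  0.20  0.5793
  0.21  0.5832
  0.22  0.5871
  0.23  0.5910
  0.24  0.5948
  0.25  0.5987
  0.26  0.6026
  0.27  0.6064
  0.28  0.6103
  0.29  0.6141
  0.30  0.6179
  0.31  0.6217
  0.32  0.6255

0.5910

σ√T = 0.44 × 0.8165 = 0.3593
d₁ = [ln(291/292) + (0.027 − 0.048 + 0.44²/2)·0.6667] / 0.3593 = [-0.0034 + 0.0505] / 0.3593 = 0.1311 ⇒ 0.13
d₂ = d₁ − σ√T = 0.1311 − 0.3593 = -0.2281 ⇒ -0.23
Pr(exercise) under Q = N(−d₂) = N(0.23) = 0.5910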